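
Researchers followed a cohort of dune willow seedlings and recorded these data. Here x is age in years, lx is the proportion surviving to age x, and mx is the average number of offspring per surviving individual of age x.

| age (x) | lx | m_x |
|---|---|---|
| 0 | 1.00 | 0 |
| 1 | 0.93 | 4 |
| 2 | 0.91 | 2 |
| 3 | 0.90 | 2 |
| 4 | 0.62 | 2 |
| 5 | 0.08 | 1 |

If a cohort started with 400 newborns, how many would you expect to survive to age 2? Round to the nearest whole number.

Expected survivors = N0 · l_2 = 400 × 0.91 = 364 → 364

364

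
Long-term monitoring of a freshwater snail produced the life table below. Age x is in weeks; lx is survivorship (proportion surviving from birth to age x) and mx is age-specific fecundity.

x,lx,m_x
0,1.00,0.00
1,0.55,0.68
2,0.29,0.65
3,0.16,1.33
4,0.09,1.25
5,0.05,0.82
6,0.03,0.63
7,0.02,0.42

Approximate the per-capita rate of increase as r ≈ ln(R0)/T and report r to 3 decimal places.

-0.019

R0 = Σ lx·mx = 0 + 0.374 + 0.1885 + 0.2128 + 0.1125 + 0.041 + 0.0189 + 0.0084 = 0.9561
Σ x·lx·mx = 2.2166; T = 2.2166/0.9561 = 2.31838…
r ≈ ln(R0)/T = ln(0.9561)/2.31838… = -0.01936… → -0.019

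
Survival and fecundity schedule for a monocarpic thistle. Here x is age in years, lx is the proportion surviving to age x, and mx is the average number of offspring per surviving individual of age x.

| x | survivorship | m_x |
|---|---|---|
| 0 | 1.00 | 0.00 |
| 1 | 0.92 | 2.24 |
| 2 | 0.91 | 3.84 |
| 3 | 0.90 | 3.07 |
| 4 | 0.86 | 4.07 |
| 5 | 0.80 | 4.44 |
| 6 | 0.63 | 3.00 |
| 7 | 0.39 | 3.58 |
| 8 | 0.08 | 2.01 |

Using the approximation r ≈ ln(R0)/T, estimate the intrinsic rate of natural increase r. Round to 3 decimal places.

R0 = Σ lx·mx = 0 + 2.0608 + 3.4944 + 2.763 + 3.5002 + 3.552 + 1.89 + 1.3962 + 0.1608 = 18.8174
Σ x·lx·mx = 71.4992; T = 71.4992/18.8174 = 3.79963…
r ≈ ln(R0)/T = ln(18.8174)/3.79963… = 0.77239… → 0.772

0.772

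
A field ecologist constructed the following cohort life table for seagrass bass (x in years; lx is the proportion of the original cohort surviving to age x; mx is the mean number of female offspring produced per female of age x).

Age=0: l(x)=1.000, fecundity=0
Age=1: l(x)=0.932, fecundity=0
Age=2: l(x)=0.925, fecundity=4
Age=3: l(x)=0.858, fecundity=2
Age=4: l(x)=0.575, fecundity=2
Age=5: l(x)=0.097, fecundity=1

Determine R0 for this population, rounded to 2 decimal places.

6.66

lx·mx by age: 0, 0, 3.7, 1.716, 1.15, 0.097
R0 = Σ lx·mx = 6.663 → 6.66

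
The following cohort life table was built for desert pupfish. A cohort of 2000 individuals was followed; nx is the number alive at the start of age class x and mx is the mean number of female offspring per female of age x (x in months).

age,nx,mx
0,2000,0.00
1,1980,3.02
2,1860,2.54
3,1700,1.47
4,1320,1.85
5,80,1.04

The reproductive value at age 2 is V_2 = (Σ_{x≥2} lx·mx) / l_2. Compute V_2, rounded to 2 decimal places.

5.24

lx = nx/n0 = nx/2000: 1, 0.99, 0.93, 0.85, 0.66, 0.04
lx·mx for x ≥ 2: 2.3622, 1.2495, 1.221, 0.0416 → sum = 4.8743
V_2 = 4.8743 / l_2 = 4.8743 / 0.93 = 5.241183… → 5.24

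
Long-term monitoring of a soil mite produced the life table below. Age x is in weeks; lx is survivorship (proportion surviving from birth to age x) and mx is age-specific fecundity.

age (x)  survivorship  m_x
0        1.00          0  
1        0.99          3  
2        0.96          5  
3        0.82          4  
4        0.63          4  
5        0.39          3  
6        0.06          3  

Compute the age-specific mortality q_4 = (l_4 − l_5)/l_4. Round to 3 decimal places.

0.381

q_4 = (l_4 − l_5) / l_4 = (0.63 − 0.39) / 0.63
     = 0.24 / 0.63 = 0.380952… → 0.381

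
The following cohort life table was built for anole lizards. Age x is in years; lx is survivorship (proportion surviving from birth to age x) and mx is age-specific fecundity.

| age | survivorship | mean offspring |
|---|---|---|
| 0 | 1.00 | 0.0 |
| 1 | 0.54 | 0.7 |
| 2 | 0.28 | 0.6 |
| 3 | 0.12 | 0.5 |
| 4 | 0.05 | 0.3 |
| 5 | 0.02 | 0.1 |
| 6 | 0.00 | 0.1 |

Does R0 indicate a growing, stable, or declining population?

declining

R0 = Σ lx·mx = 0 + 0.378 + 0.168 + 0.06 + 0.015 + 0.002 + 0 = 0.623
R0 < 1, so the population is declining.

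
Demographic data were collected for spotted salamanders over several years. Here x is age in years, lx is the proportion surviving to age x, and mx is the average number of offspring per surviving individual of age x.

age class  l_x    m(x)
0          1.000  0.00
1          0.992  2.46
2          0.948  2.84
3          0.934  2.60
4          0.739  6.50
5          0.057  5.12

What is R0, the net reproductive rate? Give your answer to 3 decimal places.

12.656

lx·mx by age: 0, 2.44032, 2.69232, 2.4284, 4.8035, 0.29184
R0 = Σ lx·mx = 12.65638 → 12.656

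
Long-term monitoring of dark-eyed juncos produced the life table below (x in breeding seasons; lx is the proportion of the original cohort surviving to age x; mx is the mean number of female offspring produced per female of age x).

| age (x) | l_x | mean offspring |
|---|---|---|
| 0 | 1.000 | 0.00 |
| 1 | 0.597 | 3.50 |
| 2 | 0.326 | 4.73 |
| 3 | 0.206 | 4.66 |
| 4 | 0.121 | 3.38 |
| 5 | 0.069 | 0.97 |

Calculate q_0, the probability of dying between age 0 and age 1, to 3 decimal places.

0.403

q_0 = (l_0 − l_1) / l_0 = (1 − 0.597) / 1
     = 0.403 / 1 = 0.403 → 0.403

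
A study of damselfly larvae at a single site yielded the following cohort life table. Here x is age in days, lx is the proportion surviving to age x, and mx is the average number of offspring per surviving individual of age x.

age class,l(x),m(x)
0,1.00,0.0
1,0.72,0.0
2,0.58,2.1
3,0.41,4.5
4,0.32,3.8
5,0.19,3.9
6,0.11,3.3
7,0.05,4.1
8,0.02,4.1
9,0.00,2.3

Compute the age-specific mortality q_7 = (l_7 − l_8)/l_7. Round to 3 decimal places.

q_7 = (l_7 − l_8) / l_7 = (0.05 − 0.02) / 0.05
     = 0.03 / 0.05 = 0.6 → 0.600

0.600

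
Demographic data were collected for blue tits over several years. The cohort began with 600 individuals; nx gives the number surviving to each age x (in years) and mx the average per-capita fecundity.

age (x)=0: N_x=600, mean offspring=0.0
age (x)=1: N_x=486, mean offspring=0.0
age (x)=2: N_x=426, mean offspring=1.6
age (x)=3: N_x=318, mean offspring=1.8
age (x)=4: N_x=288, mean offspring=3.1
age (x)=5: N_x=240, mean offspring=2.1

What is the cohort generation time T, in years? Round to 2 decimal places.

lx = nx/n0 = nx/600: 1, 0.81, 0.71, 0.53, 0.48, 0.4
lx·mx: 0, 0, 1.136, 0.954, 1.488, 0.84 → R0 = 4.418
x·lx·mx: 0, 0, 2.272, 2.862, 5.952, 4.2 → Σ = 15.286
T = 15.286 / 4.418 = 3.459937… → 3.46

3.46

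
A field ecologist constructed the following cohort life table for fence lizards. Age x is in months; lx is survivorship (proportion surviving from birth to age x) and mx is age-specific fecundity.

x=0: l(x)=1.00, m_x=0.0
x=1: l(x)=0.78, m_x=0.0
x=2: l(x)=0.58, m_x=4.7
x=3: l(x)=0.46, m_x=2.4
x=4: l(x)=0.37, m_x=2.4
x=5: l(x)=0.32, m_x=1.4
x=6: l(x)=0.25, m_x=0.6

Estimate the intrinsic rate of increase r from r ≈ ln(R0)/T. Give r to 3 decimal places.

R0 = Σ lx·mx = 0 + 0 + 2.726 + 1.104 + 0.888 + 0.448 + 0.15 = 5.316
Σ x·lx·mx = 15.456; T = 15.456/5.316 = 2.90745…
r ≈ ln(R0)/T = ln(5.316)/2.90745… = 0.57463… → 0.575

0.575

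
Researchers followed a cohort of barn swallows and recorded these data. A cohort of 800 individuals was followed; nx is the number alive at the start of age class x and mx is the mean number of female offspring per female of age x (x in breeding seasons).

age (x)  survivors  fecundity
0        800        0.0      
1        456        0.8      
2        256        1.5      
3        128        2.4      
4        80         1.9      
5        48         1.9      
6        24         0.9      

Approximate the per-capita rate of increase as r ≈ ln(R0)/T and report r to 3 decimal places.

0.204

lx = nx/n0 = nx/800: 1, 0.57, 0.32, 0.16, 0.1, 0.06, 0.03
R0 = Σ lx·mx = 0 + 0.456 + 0.48 + 0.384 + 0.19 + 0.114 + 0.027 = 1.651
Σ x·lx·mx = 4.06; T = 4.06/1.651 = 2.45912…
r ≈ ln(R0)/T = ln(1.651)/2.45912… = 0.20389… → 0.204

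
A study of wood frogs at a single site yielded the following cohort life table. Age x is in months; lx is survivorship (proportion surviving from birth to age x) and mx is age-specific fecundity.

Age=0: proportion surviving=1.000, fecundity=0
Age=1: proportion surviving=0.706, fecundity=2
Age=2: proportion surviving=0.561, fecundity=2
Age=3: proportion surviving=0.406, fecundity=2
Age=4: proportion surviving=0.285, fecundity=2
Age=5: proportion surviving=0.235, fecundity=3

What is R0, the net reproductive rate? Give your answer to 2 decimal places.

4.62

lx·mx by age: 0, 1.412, 1.122, 0.812, 0.57, 0.705
R0 = Σ lx·mx = 4.621 → 4.62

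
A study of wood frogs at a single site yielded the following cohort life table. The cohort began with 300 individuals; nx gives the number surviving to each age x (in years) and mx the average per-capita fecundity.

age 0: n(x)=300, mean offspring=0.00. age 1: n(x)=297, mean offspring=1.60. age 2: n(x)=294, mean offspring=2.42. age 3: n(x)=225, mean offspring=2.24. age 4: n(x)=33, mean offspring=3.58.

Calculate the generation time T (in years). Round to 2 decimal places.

lx = nx/n0 = nx/300: 1, 0.99, 0.98, 0.75, 0.11
lx·mx: 0, 1.584, 2.3716, 1.68, 0.3938 → R0 = 6.0294
x·lx·mx: 0, 1.584, 4.7432, 5.04, 1.5752 → Σ = 12.9424
T = 12.9424 / 6.0294 = 2.146549… → 2.15

2.15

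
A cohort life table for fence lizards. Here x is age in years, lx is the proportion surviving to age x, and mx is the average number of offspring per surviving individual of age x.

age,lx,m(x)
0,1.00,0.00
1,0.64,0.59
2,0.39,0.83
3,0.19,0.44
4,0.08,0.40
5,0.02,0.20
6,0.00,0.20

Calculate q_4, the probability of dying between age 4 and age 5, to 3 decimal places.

0.750

q_4 = (l_4 − l_5) / l_4 = (0.08 − 0.02) / 0.08
     = 0.06 / 0.08 = 0.75 → 0.750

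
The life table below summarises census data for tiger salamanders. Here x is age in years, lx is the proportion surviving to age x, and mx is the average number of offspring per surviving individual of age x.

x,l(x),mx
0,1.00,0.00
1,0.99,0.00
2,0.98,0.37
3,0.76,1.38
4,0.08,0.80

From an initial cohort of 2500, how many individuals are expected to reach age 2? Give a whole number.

Expected survivors = N0 · l_2 = 2500 × 0.98 = 2450 → 2450

2450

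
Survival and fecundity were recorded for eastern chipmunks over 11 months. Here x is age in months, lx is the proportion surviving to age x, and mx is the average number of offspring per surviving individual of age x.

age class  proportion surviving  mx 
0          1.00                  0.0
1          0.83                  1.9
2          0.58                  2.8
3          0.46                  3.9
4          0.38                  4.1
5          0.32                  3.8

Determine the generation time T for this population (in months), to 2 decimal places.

lx·mx: 0, 1.577, 1.624, 1.794, 1.558, 1.216 → R0 = 7.769
x·lx·mx: 0, 1.577, 3.248, 5.382, 6.232, 6.08 → Σ = 22.519
T = 22.519 / 7.769 = 2.898571… → 2.90

2.90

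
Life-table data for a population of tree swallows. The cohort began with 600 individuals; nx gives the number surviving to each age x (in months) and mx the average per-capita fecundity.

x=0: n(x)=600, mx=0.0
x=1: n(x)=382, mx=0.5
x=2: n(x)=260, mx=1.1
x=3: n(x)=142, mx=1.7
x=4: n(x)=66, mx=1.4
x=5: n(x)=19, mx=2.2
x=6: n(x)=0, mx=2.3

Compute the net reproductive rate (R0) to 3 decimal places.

1.421

lx = nx/n0 = nx/600: 1, 0.63667…, 0.43333…, 0.23667…, 0.11, 0.03167…, 0
lx·mx by age: 0, 0.318333…, 0.476667…, 0.402333…, 0.154, 0.069667…, 0
R0 = Σ lx·mx = 1.421… → 1.421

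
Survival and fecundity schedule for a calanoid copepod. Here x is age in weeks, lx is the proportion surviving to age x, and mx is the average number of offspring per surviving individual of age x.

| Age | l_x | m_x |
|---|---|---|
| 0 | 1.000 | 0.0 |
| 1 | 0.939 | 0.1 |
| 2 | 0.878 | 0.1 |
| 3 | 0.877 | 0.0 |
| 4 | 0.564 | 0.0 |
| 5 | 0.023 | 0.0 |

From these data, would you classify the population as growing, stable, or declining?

R0 = Σ lx·mx = 0 + 0.0939 + 0.0878 + 0 + 0 + 0 = 0.1817
R0 < 1, so the population is declining.

declining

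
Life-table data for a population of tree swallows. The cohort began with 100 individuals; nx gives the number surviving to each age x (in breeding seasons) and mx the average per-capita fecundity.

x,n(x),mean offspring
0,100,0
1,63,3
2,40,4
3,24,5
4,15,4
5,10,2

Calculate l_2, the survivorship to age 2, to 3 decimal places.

l_2 = n_2/n_0 = 40/100 = 0.4 → 0.400

0.400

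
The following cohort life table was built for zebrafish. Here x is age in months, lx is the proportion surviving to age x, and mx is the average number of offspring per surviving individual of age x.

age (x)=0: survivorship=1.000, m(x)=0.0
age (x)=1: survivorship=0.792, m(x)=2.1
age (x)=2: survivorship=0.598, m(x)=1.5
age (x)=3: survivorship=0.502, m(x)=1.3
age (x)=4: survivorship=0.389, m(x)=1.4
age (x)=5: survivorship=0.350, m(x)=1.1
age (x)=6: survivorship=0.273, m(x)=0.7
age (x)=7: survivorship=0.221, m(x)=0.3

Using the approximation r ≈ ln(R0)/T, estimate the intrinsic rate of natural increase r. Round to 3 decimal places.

R0 = Σ lx·mx = 0 + 1.6632 + 0.897 + 0.6526 + 0.5446 + 0.385 + 0.1911 + 0.0663 = 4.3998
Σ x·lx·mx = 11.1291; T = 11.1291/4.3998 = 2.52946…
r ≈ ln(R0)/T = ln(4.3998)/2.52946… = 0.58572… → 0.586

0.586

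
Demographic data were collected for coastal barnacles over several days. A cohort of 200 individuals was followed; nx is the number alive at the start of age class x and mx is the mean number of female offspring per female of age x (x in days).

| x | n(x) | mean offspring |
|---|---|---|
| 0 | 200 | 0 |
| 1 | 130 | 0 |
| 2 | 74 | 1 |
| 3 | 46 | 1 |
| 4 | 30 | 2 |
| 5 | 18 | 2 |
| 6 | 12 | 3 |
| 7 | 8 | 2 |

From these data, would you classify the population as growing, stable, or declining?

growing

lx = nx/n0 = nx/200: 1, 0.65, 0.37, 0.23, 0.15, 0.09, 0.06, 0.04
R0 = Σ lx·mx = 0 + 0 + 0.37 + 0.23 + 0.3 + 0.18 + 0.18 + 0.08 = 1.34
R0 > 1, so the population is growing.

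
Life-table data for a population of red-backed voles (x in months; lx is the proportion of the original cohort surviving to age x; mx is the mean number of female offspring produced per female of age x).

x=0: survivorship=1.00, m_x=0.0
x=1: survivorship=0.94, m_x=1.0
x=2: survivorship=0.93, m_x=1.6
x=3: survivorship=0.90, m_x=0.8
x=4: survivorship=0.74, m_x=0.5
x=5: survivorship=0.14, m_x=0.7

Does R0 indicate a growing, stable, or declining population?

growing

R0 = Σ lx·mx = 0 + 0.94 + 1.488 + 0.72 + 0.37 + 0.098 = 3.616
R0 > 1, so the population is growing.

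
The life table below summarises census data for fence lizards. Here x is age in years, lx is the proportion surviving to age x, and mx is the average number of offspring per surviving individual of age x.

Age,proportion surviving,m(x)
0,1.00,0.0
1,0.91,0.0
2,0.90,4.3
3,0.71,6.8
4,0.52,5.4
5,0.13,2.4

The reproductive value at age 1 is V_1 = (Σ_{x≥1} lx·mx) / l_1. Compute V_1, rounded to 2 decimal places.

lx·mx for x ≥ 1: 0, 3.87, 4.828, 2.808, 0.312 → sum = 11.818
V_1 = 11.818 / l_1 = 11.818 / 0.91 = 12.986813… → 12.99

12.99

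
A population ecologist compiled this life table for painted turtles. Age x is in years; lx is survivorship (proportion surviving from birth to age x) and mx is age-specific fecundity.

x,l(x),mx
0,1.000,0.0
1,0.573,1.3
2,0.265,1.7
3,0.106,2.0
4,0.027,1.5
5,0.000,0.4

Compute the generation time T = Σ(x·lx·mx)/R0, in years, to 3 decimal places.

1.688

lx·mx: 0, 0.7449, 0.4505, 0.212, 0.0405, 0 → R0 = 1.4479
x·lx·mx: 0, 0.7449, 0.901, 0.636, 0.162, 0 → Σ = 2.4439
T = 2.4439 / 1.4479 = 1.687893… → 1.688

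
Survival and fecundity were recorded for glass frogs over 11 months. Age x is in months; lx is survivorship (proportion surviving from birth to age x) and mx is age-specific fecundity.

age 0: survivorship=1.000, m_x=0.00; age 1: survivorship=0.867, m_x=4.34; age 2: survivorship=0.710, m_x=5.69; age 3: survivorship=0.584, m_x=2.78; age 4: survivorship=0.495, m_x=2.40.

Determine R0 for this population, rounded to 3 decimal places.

10.614

lx·mx by age: 0, 3.76278, 4.0399, 1.62352, 1.188
R0 = Σ lx·mx = 10.6142 → 10.614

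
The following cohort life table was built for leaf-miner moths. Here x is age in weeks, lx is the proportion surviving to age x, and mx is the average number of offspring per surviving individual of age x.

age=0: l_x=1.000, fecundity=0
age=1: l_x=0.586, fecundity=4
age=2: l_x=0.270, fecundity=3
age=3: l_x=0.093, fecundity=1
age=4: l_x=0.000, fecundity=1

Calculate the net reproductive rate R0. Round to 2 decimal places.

lx·mx by age: 0, 2.344, 0.81, 0.093, 0
R0 = Σ lx·mx = 3.247 → 3.25

3.25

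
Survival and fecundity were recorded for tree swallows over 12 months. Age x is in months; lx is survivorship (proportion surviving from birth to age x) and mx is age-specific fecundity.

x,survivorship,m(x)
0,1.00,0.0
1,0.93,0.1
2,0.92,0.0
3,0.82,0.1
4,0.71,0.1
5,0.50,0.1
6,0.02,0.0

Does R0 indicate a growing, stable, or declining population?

R0 = Σ lx·mx = 0 + 0.093 + 0 + 0.082 + 0.071 + 0.05 + 0 = 0.296
R0 < 1, so the population is declining.

declining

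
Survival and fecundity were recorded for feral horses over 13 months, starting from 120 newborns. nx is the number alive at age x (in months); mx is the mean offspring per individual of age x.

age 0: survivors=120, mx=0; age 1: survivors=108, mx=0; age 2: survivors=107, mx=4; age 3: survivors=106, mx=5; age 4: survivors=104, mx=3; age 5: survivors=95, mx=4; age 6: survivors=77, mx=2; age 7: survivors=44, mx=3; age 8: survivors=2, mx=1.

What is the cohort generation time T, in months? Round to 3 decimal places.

3.848

lx = nx/n0 = nx/120: 1, 0.9, 0.89167…, 0.88333…, 0.86667…, 0.79167…, 0.64167…, 0.36667…, 0.01667…
lx·mx: 0, 0, 3.566667…, 4.416667…, 2.6…, 3.166667…, 1.283333…, 1.1…, 0.016667… → R0 = 16.15…
x·lx·mx: 0, 0, 7.133333…, 13.25…, 10.4…, 15.833333…, 7.7…, 7.7…, 0.133333… → Σ = 62.15…
T = 62.15… / 16.15… = 3.848297… → 3.848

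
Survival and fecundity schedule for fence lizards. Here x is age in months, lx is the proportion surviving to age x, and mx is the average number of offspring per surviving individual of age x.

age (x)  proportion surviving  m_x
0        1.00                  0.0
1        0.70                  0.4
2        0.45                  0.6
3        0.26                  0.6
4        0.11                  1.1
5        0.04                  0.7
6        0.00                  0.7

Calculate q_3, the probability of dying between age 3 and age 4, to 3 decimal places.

q_3 = (l_3 − l_4) / l_3 = (0.26 − 0.11) / 0.26
     = 0.15 / 0.26 = 0.576923… → 0.577

0.577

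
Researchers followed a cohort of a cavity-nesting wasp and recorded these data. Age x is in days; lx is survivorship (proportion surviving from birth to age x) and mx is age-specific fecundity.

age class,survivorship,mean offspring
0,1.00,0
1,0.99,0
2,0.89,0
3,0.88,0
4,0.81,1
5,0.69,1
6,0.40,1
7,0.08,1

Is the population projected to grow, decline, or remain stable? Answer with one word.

growing

R0 = Σ lx·mx = 0 + 0 + 0 + 0 + 0.81 + 0.69 + 0.4 + 0.08 = 1.98
R0 > 1, so the population is growing.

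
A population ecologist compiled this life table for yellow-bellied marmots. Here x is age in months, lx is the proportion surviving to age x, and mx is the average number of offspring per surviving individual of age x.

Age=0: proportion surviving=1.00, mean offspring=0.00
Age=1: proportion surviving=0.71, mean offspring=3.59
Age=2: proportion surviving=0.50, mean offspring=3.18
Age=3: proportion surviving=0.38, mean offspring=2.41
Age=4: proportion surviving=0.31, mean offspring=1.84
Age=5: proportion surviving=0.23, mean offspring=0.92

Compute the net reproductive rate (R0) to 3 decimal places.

5.837

lx·mx by age: 0, 2.5489, 1.59, 0.9158, 0.5704, 0.2116
R0 = Σ lx·mx = 5.8367 → 5.837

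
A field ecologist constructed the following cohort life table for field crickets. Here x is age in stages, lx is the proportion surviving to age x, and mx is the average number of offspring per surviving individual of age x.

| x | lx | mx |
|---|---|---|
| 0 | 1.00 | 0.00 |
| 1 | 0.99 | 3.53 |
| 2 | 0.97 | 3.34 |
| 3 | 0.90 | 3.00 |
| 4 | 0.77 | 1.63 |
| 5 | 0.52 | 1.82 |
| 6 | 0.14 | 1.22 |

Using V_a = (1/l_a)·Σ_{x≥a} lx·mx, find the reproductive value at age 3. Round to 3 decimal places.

lx·mx for x ≥ 3: 2.7, 1.2551, 0.9464, 0.1708 → sum = 5.0723
V_3 = 5.0723 / l_3 = 5.0723 / 0.9 = 5.635889… → 5.636

5.636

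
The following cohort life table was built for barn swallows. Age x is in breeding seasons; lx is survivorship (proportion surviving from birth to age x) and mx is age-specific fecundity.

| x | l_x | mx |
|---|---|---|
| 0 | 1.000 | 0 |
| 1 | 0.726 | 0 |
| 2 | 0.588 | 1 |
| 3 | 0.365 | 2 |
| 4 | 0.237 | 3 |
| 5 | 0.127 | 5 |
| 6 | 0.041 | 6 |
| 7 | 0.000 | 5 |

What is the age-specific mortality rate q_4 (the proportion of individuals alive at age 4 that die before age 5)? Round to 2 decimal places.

0.46

q_4 = (l_4 − l_5) / l_4 = (0.237 − 0.127) / 0.237
     = 0.11 / 0.237 = 0.464135… → 0.46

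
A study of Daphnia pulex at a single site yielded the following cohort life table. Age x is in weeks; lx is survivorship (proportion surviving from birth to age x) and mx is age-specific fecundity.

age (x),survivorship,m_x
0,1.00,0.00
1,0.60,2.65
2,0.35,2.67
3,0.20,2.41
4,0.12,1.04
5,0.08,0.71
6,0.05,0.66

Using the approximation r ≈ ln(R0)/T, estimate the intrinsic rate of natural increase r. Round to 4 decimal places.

R0 = Σ lx·mx = 0 + 1.59 + 0.9345 + 0.482 + 0.1248 + 0.0568 + 0.033 = 3.2211
Σ x·lx·mx = 5.8862; T = 5.8862/3.2211 = 1.82739…
r ≈ ln(R0)/T = ln(3.2211)/1.82739… = 0.640106… → 0.6401

0.6401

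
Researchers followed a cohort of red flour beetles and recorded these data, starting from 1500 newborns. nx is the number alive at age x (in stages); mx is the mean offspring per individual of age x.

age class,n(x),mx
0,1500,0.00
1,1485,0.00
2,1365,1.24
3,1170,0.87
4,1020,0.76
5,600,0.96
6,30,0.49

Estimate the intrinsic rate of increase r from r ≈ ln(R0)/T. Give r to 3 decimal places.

lx = nx/n0 = nx/1500: 1, 0.99, 0.91, 0.78, 0.68, 0.4, 0.02
R0 = Σ lx·mx = 0 + 0 + 1.1284 + 0.6786 + 0.5168 + 0.384 + 0.0098 = 2.7176
Σ x·lx·mx = 8.3386; T = 8.3386/2.7176 = 3.06837…
r ≈ ln(R0)/T = ln(2.7176)/3.06837… = 0.32582… → 0.326

0.326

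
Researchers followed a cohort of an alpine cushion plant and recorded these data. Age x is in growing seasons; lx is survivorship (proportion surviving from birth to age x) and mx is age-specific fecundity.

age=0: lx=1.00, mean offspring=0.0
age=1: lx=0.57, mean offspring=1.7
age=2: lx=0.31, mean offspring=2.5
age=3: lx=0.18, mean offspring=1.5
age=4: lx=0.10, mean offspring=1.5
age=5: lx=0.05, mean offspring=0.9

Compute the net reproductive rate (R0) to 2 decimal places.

2.21

lx·mx by age: 0, 0.969, 0.775, 0.27, 0.15, 0.045
R0 = Σ lx·mx = 2.209 → 2.21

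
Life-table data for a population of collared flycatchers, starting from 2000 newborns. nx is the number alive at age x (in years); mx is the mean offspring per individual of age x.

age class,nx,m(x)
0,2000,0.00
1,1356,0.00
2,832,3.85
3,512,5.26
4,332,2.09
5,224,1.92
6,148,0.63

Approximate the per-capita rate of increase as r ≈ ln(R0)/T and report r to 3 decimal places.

0.452

lx = nx/n0 = nx/2000: 1, 0.678, 0.416, 0.256, 0.166, 0.112, 0.074
R0 = Σ lx·mx = 0 + 0 + 1.6016 + 1.34656 + 0.34694 + 0.21504 + 0.04662 = 3.55676
Σ x·lx·mx = 9.98556; T = 9.98556/3.55676 = 2.80749…
r ≈ ln(R0)/T = ln(3.55676)/2.80749… = 0.45195… → 0.452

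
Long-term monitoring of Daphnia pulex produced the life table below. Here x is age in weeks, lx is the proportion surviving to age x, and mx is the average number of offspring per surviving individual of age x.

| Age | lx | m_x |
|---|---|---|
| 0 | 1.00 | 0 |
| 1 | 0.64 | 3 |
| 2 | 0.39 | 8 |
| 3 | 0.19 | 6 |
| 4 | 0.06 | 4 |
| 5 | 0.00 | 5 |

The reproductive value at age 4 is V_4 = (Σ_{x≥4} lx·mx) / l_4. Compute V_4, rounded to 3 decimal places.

lx·mx for x ≥ 4: 0.24, 0 → sum = 0.24
V_4 = 0.24 / l_4 = 0.24 / 0.06 = 4 → 4.000

4.000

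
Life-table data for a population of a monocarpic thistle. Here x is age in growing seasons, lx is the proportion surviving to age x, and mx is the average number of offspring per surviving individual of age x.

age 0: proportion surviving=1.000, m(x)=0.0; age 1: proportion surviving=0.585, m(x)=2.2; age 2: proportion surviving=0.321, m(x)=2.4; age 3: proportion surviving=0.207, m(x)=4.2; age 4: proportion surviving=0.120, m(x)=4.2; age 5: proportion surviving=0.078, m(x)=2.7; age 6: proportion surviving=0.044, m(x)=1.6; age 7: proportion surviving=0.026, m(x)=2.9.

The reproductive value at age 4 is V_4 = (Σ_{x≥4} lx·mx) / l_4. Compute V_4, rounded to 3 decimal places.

7.170

lx·mx for x ≥ 4: 0.504, 0.2106, 0.0704, 0.0754 → sum = 0.8604
V_4 = 0.8604 / l_4 = 0.8604 / 0.12 = 7.17 → 7.170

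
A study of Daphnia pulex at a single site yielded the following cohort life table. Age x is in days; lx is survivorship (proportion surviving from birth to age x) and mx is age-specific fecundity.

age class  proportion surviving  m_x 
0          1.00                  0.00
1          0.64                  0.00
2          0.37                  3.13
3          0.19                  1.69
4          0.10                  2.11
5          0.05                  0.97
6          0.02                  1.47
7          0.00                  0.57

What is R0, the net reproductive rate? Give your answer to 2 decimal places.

1.77

lx·mx by age: 0, 0, 1.1581, 0.3211, 0.211, 0.0485, 0.0294, 0
R0 = Σ lx·mx = 1.7681 → 1.77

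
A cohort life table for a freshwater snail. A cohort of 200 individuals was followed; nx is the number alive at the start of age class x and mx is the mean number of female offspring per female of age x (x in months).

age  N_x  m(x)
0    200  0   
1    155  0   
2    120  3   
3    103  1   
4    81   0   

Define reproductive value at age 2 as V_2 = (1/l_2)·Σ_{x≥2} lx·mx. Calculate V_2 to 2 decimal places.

lx = nx/n0 = nx/200: 1, 0.775, 0.6, 0.515, 0.405
lx·mx for x ≥ 2: 1.8, 0.515, 0 → sum = 2.315
V_2 = 2.315 / l_2 = 2.315 / 0.6 = 3.858333… → 3.86

3.86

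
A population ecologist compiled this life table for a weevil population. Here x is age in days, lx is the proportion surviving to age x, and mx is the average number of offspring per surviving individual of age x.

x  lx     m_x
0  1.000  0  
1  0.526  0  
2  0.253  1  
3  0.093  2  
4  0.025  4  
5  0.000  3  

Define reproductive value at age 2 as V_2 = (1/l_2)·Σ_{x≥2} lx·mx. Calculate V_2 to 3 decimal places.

2.130

lx·mx for x ≥ 2: 0.253, 0.186, 0.1, 0 → sum = 0.539
V_2 = 0.539 / l_2 = 0.539 / 0.253 = 2.130435… → 2.130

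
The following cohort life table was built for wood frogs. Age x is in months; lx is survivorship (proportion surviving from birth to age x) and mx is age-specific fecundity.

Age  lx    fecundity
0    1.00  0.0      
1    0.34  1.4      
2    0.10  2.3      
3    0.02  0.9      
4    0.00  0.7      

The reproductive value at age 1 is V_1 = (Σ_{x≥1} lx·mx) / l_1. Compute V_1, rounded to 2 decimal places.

lx·mx for x ≥ 1: 0.476, 0.23, 0.018, 0 → sum = 0.724
V_1 = 0.724 / l_1 = 0.724 / 0.34 = 2.129412… → 2.13

2.13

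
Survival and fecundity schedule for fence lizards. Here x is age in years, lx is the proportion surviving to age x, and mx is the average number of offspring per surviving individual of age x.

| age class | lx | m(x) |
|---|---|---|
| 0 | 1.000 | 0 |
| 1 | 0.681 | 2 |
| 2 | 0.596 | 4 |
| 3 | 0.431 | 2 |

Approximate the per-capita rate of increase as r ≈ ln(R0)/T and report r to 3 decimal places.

0.808

R0 = Σ lx·mx = 0 + 1.362 + 2.384 + 0.862 = 4.608
Σ x·lx·mx = 8.716; T = 8.716/4.608 = 1.89149…
r ≈ ln(R0)/T = ln(4.608)/1.89149… = 0.80772… → 0.808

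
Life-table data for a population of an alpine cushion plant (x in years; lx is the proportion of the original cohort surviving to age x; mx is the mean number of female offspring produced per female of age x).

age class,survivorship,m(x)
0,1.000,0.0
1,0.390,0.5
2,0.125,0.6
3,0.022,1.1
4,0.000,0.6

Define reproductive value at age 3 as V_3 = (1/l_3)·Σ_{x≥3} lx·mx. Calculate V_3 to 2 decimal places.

lx·mx for x ≥ 3: 0.0242, 0 → sum = 0.0242
V_3 = 0.0242 / l_3 = 0.0242 / 0.022 = 1.1 → 1.10

1.10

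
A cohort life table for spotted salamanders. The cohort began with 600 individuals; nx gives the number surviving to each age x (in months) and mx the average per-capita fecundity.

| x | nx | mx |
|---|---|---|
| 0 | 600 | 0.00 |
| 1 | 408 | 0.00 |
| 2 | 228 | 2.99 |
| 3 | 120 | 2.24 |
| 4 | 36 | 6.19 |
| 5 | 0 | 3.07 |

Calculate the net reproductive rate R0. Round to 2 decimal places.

1.96

lx = nx/n0 = nx/600: 1, 0.68, 0.38, 0.2, 0.06, 0
lx·mx by age: 0, 0, 1.1362, 0.448, 0.3714, 0
R0 = Σ lx·mx = 1.9556 → 1.96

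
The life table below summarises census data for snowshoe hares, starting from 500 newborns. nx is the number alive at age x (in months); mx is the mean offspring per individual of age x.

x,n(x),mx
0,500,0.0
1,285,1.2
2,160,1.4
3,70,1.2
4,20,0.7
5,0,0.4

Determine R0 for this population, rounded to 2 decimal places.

lx = nx/n0 = nx/500: 1, 0.57, 0.32, 0.14, 0.04, 0
lx·mx by age: 0, 0.684, 0.448, 0.168, 0.028, 0
R0 = Σ lx·mx = 1.328 → 1.33

1.33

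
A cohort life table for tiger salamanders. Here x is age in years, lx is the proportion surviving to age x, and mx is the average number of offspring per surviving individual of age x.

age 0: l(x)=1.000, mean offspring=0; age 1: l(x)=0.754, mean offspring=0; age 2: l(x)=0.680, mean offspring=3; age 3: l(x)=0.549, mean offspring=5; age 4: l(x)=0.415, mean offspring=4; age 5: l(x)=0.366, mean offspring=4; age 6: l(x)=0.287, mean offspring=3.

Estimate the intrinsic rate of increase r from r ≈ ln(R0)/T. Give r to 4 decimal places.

R0 = Σ lx·mx = 0 + 0 + 2.04 + 2.745 + 1.66 + 1.464 + 0.861 = 8.77
Σ x·lx·mx = 31.441; T = 31.441/8.77 = 3.58506…
r ≈ ln(R0)/T = ln(8.77)/3.58506… = 0.605662… → 0.6057

0.6057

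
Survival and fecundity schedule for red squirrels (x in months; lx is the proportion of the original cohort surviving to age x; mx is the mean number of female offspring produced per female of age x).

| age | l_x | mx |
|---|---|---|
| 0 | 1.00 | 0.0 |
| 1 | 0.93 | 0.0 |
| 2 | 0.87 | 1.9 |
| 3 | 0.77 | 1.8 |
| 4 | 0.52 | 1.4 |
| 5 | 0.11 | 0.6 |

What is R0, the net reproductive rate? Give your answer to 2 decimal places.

lx·mx by age: 0, 0, 1.653, 1.386, 0.728, 0.066
R0 = Σ lx·mx = 3.833 → 3.83

3.83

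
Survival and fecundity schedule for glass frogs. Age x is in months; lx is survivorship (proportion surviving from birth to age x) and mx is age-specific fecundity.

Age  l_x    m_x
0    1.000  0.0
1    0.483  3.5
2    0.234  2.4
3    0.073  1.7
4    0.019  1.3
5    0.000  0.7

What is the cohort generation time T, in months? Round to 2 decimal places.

lx·mx: 0, 1.6905, 0.5616, 0.1241, 0.0247, 0 → R0 = 2.4009
x·lx·mx: 0, 1.6905, 1.1232, 0.3723, 0.0988, 0 → Σ = 3.2848
T = 3.2848 / 2.4009 = 1.368154… → 1.37

1.37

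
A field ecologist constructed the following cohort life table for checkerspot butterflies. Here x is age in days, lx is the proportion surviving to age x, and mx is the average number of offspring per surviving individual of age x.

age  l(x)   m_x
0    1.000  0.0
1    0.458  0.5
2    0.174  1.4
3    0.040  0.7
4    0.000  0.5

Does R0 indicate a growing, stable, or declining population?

declining

R0 = Σ lx·mx = 0 + 0.229 + 0.2436 + 0.028 + 0 = 0.5006
R0 < 1, so the population is declining.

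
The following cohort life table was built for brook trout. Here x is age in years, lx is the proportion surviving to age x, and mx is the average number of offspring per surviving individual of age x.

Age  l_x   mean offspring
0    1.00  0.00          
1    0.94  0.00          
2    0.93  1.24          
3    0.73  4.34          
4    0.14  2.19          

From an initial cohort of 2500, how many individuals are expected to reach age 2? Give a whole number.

2325

Expected survivors = N0 · l_2 = 2500 × 0.93 = 2325 → 2325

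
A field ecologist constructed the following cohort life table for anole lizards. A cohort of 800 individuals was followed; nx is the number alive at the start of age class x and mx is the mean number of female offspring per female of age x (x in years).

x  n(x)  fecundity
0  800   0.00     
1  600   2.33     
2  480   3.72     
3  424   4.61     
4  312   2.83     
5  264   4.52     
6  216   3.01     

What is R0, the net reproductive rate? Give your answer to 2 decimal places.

lx = nx/n0 = nx/800: 1, 0.75, 0.6, 0.53, 0.39, 0.33, 0.27
lx·mx by age: 0, 1.7475, 2.232, 2.4433, 1.1037, 1.4916, 0.8127
R0 = Σ lx·mx = 9.8308 → 9.83

9.83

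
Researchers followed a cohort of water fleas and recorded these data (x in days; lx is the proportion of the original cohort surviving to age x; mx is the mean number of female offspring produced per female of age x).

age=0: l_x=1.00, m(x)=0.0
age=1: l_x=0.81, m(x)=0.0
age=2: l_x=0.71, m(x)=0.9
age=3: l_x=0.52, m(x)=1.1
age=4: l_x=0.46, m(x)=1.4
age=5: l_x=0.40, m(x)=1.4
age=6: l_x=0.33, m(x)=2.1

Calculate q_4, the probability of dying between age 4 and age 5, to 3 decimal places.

q_4 = (l_4 − l_5) / l_4 = (0.46 − 0.4) / 0.46
     = 0.06 / 0.46 = 0.130435… → 0.130

0.130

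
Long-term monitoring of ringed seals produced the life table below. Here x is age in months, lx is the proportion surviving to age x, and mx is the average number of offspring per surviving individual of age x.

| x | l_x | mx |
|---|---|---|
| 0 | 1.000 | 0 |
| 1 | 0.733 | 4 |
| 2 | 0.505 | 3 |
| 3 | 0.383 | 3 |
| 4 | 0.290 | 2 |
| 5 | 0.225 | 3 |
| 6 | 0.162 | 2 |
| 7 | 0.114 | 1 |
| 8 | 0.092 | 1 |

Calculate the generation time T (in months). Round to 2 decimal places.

lx·mx: 0, 2.932, 1.515, 1.149, 0.58, 0.675, 0.324, 0.114, 0.092 → R0 = 7.381
x·lx·mx: 0, 2.932, 3.03, 3.447, 2.32, 3.375, 1.944, 0.798, 0.736 → Σ = 18.582
T = 18.582 / 7.381 = 2.517545… → 2.52

2.52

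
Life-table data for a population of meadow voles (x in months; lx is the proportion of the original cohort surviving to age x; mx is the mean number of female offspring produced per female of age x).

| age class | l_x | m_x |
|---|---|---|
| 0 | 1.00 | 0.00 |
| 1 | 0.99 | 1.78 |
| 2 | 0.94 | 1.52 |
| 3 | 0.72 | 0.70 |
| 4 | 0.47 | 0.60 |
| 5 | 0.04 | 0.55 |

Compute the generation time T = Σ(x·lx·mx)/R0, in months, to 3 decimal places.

1.843

lx·mx: 0, 1.7622, 1.4288, 0.504, 0.282, 0.022 → R0 = 3.999
x·lx·mx: 0, 1.7622, 2.8576, 1.512, 1.128, 0.11 → Σ = 7.3698
T = 7.3698 / 3.999 = 1.842911… → 1.843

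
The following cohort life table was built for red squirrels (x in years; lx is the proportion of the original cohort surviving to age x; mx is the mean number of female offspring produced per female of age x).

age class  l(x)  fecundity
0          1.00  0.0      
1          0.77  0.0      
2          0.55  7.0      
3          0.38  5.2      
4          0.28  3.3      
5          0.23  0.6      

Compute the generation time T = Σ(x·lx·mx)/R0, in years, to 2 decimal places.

2.62

lx·mx: 0, 0, 3.85, 1.976, 0.924, 0.138 → R0 = 6.888
x·lx·mx: 0, 0, 7.7, 5.928, 3.696, 0.69 → Σ = 18.014
T = 18.014 / 6.888 = 2.615273… → 2.62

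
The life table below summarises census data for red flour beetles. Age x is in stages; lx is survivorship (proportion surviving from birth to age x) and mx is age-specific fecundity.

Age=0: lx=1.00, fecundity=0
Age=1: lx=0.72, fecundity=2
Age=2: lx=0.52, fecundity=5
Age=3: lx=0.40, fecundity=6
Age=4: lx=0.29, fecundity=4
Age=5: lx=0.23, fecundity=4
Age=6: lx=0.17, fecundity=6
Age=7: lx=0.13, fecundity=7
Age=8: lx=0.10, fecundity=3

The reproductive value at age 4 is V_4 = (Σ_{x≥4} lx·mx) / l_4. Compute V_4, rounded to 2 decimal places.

lx·mx for x ≥ 4: 1.16, 0.92, 1.02, 0.91, 0.3 → sum = 4.31
V_4 = 4.31 / l_4 = 4.31 / 0.29 = 14.862069… → 14.86

14.86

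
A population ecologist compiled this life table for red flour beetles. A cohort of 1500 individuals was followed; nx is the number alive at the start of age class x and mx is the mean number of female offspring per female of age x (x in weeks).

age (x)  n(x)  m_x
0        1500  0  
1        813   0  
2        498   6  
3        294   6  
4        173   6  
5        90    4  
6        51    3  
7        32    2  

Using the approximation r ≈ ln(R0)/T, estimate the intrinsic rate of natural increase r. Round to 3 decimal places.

lx = nx/n0 = nx/1500: 1, 0.542, 0.332, 0.196, 0.11533…, 0.06, 0.034, 0.02133…
R0 = Σ lx·mx = 0 + 0 + 1.992 + 1.176 + 0.692… + 0.24 + 0.102 + 0.04267… = 4.244667…
Σ x·lx·mx = 12.390667…; T = 12.390667…/4.244667… = 2.91911…
r ≈ ln(R0)/T = ln(4.244667…)/2.91911… = 0.49524… → 0.495

0.495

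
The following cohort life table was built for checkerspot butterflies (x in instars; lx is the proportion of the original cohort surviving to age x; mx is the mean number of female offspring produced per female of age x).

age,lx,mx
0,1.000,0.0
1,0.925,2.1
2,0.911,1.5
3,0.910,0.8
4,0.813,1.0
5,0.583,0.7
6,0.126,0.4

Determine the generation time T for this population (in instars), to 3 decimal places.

2.346

lx·mx: 0, 1.9425, 1.3665, 0.728, 0.813, 0.4081, 0.0504 → R0 = 5.3085
x·lx·mx: 0, 1.9425, 2.733, 2.184, 3.252, 2.0405, 0.3024 → Σ = 12.4544
T = 12.4544 / 5.3085 = 2.346124… → 2.346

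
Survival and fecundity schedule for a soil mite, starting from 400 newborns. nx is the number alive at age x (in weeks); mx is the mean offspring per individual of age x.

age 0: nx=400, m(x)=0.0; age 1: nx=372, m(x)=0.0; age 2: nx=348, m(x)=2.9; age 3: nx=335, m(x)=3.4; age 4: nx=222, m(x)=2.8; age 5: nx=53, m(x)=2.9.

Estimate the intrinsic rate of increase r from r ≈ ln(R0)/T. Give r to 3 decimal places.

0.669

lx = nx/n0 = nx/400: 1, 0.93, 0.87, 0.8375, 0.555, 0.1325
R0 = Σ lx·mx = 0 + 0 + 2.523 + 2.8475 + 1.554 + 0.38425 = 7.30875
Σ x·lx·mx = 21.72575; T = 21.72575/7.30875 = 2.97257…
r ≈ ln(R0)/T = ln(7.30875)/2.97257… = 0.66914… → 0.669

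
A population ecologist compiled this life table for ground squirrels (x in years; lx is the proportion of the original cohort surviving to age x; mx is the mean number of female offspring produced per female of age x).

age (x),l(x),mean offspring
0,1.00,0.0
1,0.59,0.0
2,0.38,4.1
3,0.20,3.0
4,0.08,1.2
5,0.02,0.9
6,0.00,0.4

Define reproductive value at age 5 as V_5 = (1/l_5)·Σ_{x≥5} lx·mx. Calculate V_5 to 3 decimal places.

lx·mx for x ≥ 5: 0.018, 0 → sum = 0.018
V_5 = 0.018 / l_5 = 0.018 / 0.02 = 0.9 → 0.900

0.900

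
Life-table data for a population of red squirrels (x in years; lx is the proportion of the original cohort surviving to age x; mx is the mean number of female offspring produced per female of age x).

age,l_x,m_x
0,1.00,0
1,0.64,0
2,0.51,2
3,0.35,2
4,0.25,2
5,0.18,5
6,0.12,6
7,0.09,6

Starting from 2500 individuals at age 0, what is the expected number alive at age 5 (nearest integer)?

450

Expected survivors = N0 · l_5 = 2500 × 0.18 = 450 → 450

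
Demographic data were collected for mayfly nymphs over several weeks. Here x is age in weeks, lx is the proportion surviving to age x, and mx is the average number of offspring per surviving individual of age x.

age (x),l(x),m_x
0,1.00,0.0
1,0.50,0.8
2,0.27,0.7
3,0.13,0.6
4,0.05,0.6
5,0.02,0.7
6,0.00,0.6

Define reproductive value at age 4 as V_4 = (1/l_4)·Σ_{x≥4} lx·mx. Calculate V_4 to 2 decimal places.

lx·mx for x ≥ 4: 0.03, 0.014, 0 → sum = 0.044
V_4 = 0.044 / l_4 = 0.044 / 0.05 = 0.88 → 0.88

0.88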